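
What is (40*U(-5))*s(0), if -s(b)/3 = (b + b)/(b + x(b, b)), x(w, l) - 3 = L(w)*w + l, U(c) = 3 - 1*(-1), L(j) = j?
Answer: 0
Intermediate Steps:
U(c) = 4 (U(c) = 3 + 1 = 4)
x(w, l) = 3 + l + w**2 (x(w, l) = 3 + (w*w + l) = 3 + (w**2 + l) = 3 + (l + w**2) = 3 + l + w**2)
s(b) = -6*b/(3 + b**2 + 2*b) (s(b) = -3*(b + b)/(b + (3 + b + b**2)) = -3*2*b/(3 + b**2 + 2*b) = -6*b/(3 + b**2 + 2*b))
(40*U(-5))*s(0) = (40*4)*(-6*0/(3 + 0**2 + 2*0)) = 160*(-6*0/(3 + 0 + 0)) = 160*(-6*0/3) = 160*(-6*0*1/3) = 160*0 = 0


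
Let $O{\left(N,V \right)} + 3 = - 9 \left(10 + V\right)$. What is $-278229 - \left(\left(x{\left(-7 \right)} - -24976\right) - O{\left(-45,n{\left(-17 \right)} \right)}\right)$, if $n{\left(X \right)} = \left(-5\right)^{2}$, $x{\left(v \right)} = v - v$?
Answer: $-303523$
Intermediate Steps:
$x{\left(v \right)} = 0$
$n{\left(X \right)} = 25$
$O{\left(N,V \right)} = -93 - 9 V$ ($O{\left(N,V \right)} = -3 - 9 \left(10 + V\right) = -3 - \left(90 + 9 V\right) = -93 - 9 V$)
$-278229 - \left(\left(x{\left(-7 \right)} - -24976\right) - O{\left(-45,n{\left(-17 \right)} \right)}\right) = -278229 - \left(\left(0 - -24976\right) - \left(-93 - 225\right)\right) = -278229 - \left(\left(0 + 24976\right) - \left(-93 - 225\right)\right) = -278229 - \left(24976 - -318\right) = -278229 - \left(24976 + 318\right) = -278229 - 25294 = -303523$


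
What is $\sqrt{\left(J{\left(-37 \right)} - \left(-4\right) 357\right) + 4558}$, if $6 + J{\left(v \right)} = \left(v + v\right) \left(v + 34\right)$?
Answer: $\sqrt{6202} \approx 78.753$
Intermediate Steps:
$J{\left(v \right)} = -6 + 2 v \left(34 + v\right)$ ($J{\left(v \right)} = -6 + \left(v + v\right) \left(v + 34\right) = -6 + 2 v \left(34 + v\right)$)
$\sqrt{\left(J{\left(-37 \right)} - \left(-4\right) 357\right) + 4558} = \sqrt{\left(\left(-6 + 2 \left(-37\right)^{2} + 68 \left(-37\right)\right) - \left(-4\right) 357\right) + 4558} = \sqrt{\left(\left(-6 + 2 \cdot 1369 - 2516\right) - -1428\right) + 4558} = \sqrt{\left(\left(-6 + 2738 - 2516\right) + 1428\right) + 4558} = \sqrt{\left(216 + 1428\right) + 4558} = \sqrt{1644 + 4558} = \sqrt{6202}$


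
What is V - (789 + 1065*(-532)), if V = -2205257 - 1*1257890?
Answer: -2897356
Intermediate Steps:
V = -3463147 (V = -2205257 - 1257890 = -3463147)
V - (789 + 1065*(-532)) = -3463147 - (789 + 1065*(-532)) = -3463147 - (789 - 566580) = -3463147 - 1*(-565791) = -3463147 + 565791 = -2897356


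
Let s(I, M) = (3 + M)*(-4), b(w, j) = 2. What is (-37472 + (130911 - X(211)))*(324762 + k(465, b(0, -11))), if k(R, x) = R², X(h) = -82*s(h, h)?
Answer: 12576324789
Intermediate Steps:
s(I, M) = -12 - 4*M
X(h) = 984 + 328*h (X(h) = -82*(-12 - 4*h) = 984 + 328*h)
(-37472 + (130911 - X(211)))*(324762 + k(465, b(0, -11))) = (-37472 + (130911 - (984 + 328*211)))*(324762 + 465²) = (-37472 + (130911 - (984 + 69208)))*(324762 + 216225) = (-37472 + (130911 - 1*70192))*540987 = (-37472 + (130911 - 70192))*540987 = (-37472 + 60719)*540987 = 23247*540987 = 12576324789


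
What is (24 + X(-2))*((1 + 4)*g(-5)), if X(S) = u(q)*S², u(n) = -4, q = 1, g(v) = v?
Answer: -200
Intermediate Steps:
X(S) = -4*S²
(24 + X(-2))*((1 + 4)*g(-5)) = (24 - 4*(-2)²)*((1 + 4)*(-5)) = (24 - 4*4)*(5*(-5)) = (24 - 16)*(-25) = 8*(-25) = -200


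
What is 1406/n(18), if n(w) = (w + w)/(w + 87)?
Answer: 24605/6 ≈ 4100.8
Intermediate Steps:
n(w) = 2*w/(87 + w) (n(w) = (2*w)/(87 + w) = 2*w/(87 + w))
1406/n(18) = 1406/((2*18/(87 + 18))) = 1406/((2*18/105)) = 1406/((2*18*(1/105))) = 1406/(12/35) = 1406*(35/12) = 24605/6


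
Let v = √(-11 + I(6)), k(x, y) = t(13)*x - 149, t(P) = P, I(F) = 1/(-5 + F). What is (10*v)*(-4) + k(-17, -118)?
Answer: -370 - 40*I*√10 ≈ -370.0 - 126.49*I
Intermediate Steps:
k(x, y) = -149 + 13*x (k(x, y) = 13*x - 149 = -149 + 13*x)
v = I*√10 (v = √(-11 + 1/(-5 + 6)) = √(-11 + 1/1) = √(-11 + 1) = √(-10) = I*√10 ≈ 3.1623*I)
(10*v)*(-4) + k(-17, -118) = (10*(I*√10))*(-4) + (-149 + 13*(-17)) = (10*I*√10)*(-4) + (-149 - 221) = -40*I*√10 - 370 = -370 - 40*I*√10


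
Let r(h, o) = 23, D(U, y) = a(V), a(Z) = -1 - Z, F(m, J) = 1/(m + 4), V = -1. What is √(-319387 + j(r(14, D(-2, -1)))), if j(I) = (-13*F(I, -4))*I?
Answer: 2*I*√6467811/9 ≈ 565.15*I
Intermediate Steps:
F(m, J) = 1/(4 + m)
D(U, y) = 0 (D(U, y) = -1 - 1*(-1) = -1 + 1 = 0)
j(I) = -13*I/(4 + I) (j(I) = (-13/(4 + I))*I = -13*I/(4 + I))
√(-319387 + j(r(14, D(-2, -1)))) = √(-319387 - 13*23/(4 + 23)) = √(-319387 - 13*23/27) = √(-319387 - 13*23*1/27) = √(-319387 - 299/27) = √(-8623748/27) = 2*I*√6467811/9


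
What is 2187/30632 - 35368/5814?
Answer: -535338679/89047224 ≈ -6.0118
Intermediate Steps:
2187/30632 - 35368/5814 = 2187*(1/30632) - 35368*1/5814 = 2187/30632 - 17684/2907 = -535338679/89047224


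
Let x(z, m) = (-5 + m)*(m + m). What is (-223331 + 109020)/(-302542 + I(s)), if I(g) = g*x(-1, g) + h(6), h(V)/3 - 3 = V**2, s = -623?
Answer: 114311/487792449 ≈ 0.00023434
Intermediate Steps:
h(V) = 9 + 3*V**2
x(z, m) = 2*m*(-5 + m) (x(z, m) = (-5 + m)*(2*m) = 2*m*(-5 + m))
I(g) = 117 + 2*g**2*(-5 + g) (I(g) = g*(2*g*(-5 + g)) + (9 + 3*6**2) = 2*g**2*(-5 + g) + (9 + 3*36) = 2*g**2*(-5 + g) + (9 + 108) = 2*g**2*(-5 + g) + 117 = 117 + 2*g**2*(-5 + g))
(-223331 + 109020)/(-302542 + I(s)) = (-223331 + 109020)/(-302542 + (117 + 2*(-623)**2*(-5 - 623))) = -114311/(-302542 + (117 + 2*388129*(-628))) = -114311/(-302542 + (117 - 487490024)) = -114311/(-302542 - 487489907) = -114311/(-487792449) = -114311*(-1/487792449) = 114311/487792449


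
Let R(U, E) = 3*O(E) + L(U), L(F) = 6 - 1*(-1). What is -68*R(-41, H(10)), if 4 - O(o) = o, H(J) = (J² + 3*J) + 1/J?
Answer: 126242/5 ≈ 25248.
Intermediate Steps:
H(J) = 1/J + J² + 3*J
O(o) = 4 - o
L(F) = 7 (L(F) = 6 + 1 = 7)
R(U, E) = 19 - 3*E (R(U, E) = 3*(4 - E) + 7 = (12 - 3*E) + 7 = 19 - 3*E)
-68*R(-41, H(10)) = -68*(19 - 3*(1 + 10²*(3 + 10))/10) = -68*(19 - 3*(1 + 100*13)/10) = -68*(19 - 3*(1 + 1300)/10) = -68*(19 - 3*1301/10) = -68*(19 - 3903/10) = -68*(-3713/10) = 126242/5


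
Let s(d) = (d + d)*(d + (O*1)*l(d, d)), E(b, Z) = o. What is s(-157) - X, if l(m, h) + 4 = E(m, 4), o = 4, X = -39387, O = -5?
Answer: 88685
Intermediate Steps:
E(b, Z) = 4
l(m, h) = 0 (l(m, h) = -4 + 4 = 0)
s(d) = 2*d² (s(d) = (d + d)*(d - 5*1*0) = (2*d)*(d - 5*0) = (2*d)*(d + 0) = (2*d)*d = 2*d²)
s(-157) - X = 2*(-157)² - 1*(-39387) = 2*24649 + 39387 = 49298 + 39387 = 88685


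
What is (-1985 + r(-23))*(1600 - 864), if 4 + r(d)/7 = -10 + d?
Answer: -1651584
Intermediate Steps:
r(d) = -98 + 7*d (r(d) = -28 + 7*(-10 + d) = -28 + (-70 + 7*d) = -98 + 7*d)
(-1985 + r(-23))*(1600 - 864) = (-1985 + (-98 + 7*(-23)))*(1600 - 864) = (-1985 + (-98 - 161))*736 = (-1985 - 259)*736 = -2244*736 = -1651584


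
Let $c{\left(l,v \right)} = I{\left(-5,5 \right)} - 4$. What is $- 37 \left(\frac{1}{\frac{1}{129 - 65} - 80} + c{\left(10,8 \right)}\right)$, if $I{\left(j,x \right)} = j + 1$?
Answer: $\frac{1517592}{5119} \approx 296.46$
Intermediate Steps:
$I{\left(j,x \right)} = 1 + j$
$c{\left(l,v \right)} = -8$ ($c{\left(l,v \right)} = \left(1 - 5\right) - 4 = -4 - 4 = -8$)
$- 37 \left(\frac{1}{\frac{1}{129 - 65} - 80} + c{\left(10,8 \right)}\right) = - 37 \left(\frac{1}{\frac{1}{129 - 65} - 80} - 8\right) = - 37 \left(\frac{1}{\frac{1}{64} - 80} - 8\right) = - 37 \left(\frac{1}{- \frac{5119}{64}} - 8\right) = - 37 \left(- \frac{64}{5119} - 8\right) = \left(-37\right) \left(- \frac{41016}{5119}\right) = \frac{1517592}{5119}$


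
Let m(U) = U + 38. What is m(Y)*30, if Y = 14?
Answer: 1560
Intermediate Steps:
m(U) = 38 + U
m(Y)*30 = (38 + 14)*30 = 52*30 = 1560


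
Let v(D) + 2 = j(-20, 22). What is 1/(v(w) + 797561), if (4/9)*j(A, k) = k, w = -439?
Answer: 2/1595217 ≈ 1.2537e-6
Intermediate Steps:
j(A, k) = 9*k/4
v(D) = 95/2 (v(D) = -2 + (9/4)*22 = -2 + 99/2 = 95/2)
1/(v(w) + 797561) = 1/(95/2 + 797561) = 1/(1595217/2) = 2/1595217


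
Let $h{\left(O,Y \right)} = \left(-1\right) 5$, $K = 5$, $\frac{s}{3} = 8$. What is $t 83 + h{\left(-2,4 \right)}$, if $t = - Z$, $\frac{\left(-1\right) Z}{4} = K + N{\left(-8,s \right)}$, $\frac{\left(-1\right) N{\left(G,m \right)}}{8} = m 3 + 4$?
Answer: $-200201$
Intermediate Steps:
$s = 24$ ($s = 3 \cdot 8 = 24$)
$N{\left(G,m \right)} = -32 - 24 m$ ($N{\left(G,m \right)} = - 8 \left(m 3 + 4\right) = - 8 \left(3 m + 4\right) = - 8 \left(4 + 3 m\right) = -32 - 24 m$)
$Z = 2412$ ($Z = - 4 \left(5 - 608\right) = \left(-4\right) \left(-603\right) = 2412$)
$h{\left(O,Y \right)} = -5$
$t = -2412$ ($t = \left(-1\right) 2412 = -2412$)
$t 83 + h{\left(-2,4 \right)} = \left(-2412\right) 83 - 5 = -200196 - 5 = -200201$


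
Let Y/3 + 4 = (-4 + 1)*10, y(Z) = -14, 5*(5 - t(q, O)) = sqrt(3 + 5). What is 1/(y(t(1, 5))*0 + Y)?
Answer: -1/102 ≈ -0.0098039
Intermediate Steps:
t(q, O) = 5 - 2*sqrt(2)/5 (t(q, O) = 5 - sqrt(3 + 5)/5 = 5 - 2*sqrt(2)/5)
Y = -102 (Y = -12 + 3*((-4 + 1)*10) = -12 + 3*(-3*10) = -12 + 3*(-30) = -12 - 90 = -102)
1/(y(t(1, 5))*0 + Y) = 1/(-14*0 - 102) = 1/(0 - 102) = 1/(-102) = -1/102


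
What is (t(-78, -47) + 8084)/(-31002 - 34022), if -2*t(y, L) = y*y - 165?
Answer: -10249/130048 ≈ -0.078809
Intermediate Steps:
t(y, L) = 165/2 - y**2/2 (t(y, L) = -(y*y - 165)/2 = -(y**2 - 165)/2 = -(-165 + y**2)/2 = 165/2 - y**2/2)
(t(-78, -47) + 8084)/(-31002 - 34022) = ((165/2 - 1/2*(-78)**2) + 8084)/(-31002 - 34022) = ((165/2 - 1/2*6084) + 8084)/(-65024) = ((165/2 - 3042) + 8084)*(-1/65024) = (-5919/2 + 8084)*(-1/65024) = (10249/2)*(-1/65024) = -10249/130048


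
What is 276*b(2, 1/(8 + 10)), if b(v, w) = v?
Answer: 552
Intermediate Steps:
276*b(2, 1/(8 + 10)) = 276*2 = 552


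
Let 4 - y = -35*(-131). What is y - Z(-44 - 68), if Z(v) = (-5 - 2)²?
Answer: -4630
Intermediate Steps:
Z(v) = 49 (Z(v) = (-7)² = 49)
y = -4581 (y = 4 - (-35)*(-131) = 4 - 1*4585 = 4 - 4585 = -4581)
y - Z(-44 - 68) = -4581 - 1*49 = -4581 - 49 = -4630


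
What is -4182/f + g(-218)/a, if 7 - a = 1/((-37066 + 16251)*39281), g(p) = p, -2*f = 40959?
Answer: -9827688315617/317650814883 ≈ -30.939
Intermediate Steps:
f = -40959/2 (f = -1/2*40959 = -40959/2 ≈ -20480.)
a = 5723438106/817634015 (a = 7 - 1/((-37066 + 16251)*39281) = 7 - 1/((-20815)*39281) = 7 - (-1)/(20815*39281) = 7 - 1*(-1/817634015) = 7 + 1/817634015 = 5723438106/817634015 ≈ 7.0000)
-4182/f + g(-218)/a = -4182/(-40959/2) - 218/5723438106/817634015 = -4182*(-2/40959) - 218*817634015/5723438106 = 68/333 - 89122107635/2861719053 = -9827688315617/317650814883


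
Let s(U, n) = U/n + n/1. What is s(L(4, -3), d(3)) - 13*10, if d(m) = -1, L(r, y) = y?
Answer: -128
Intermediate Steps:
s(U, n) = n + U/n (s(U, n) = U/n + n*1 = U/n + n = n + U/n)
s(L(4, -3), d(3)) - 13*10 = (-1 - 3/(-1)) - 13*10 = (-1 - 3*(-1)) - 130 = (-1 + 3) - 130 = 2 - 130 = -128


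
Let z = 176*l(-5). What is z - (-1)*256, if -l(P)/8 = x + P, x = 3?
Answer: 3072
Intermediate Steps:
l(P) = -24 - 8*P (l(P) = -8*(3 + P) = -24 - 8*P)
z = 2816 (z = 176*(-24 - 8*(-5)) = 176*(-24 + 40) = 176*16 = 2816)
z - (-1)*256 = 2816 - (-1)*256 = 2816 - 1*(-256) = 2816 + 256 = 3072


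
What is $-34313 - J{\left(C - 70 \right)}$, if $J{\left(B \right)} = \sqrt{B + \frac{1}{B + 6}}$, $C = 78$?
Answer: $-34313 - \frac{\sqrt{1582}}{14} \approx -34316.0$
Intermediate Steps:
$J{\left(B \right)} = \sqrt{B + \frac{1}{6 + B}}$
$-34313 - J{\left(C - 70 \right)} = -34313 - \sqrt{\frac{1 + \left(78 - 70\right) \left(6 + \left(78 - 70\right)\right)}{6 + \left(78 - 70\right)}} = -34313 - \sqrt{\frac{1 + 8 \left(6 + 8\right)}{6 + 8}} = -34313 - \sqrt{\frac{1 + 8 \cdot 14}{14}} = -34313 - \sqrt{\frac{1 + 112}{14}} = -34313 - \sqrt{\frac{1}{14} \cdot 113} = -34313 - \sqrt{\frac{113}{14}} = -34313 - \frac{\sqrt{1582}}{14}$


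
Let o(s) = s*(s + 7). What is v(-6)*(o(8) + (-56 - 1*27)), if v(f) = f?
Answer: -222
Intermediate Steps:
o(s) = s*(7 + s)
v(-6)*(o(8) + (-56 - 1*27)) = -6*(8*(7 + 8) + (-56 - 1*27)) = -6*(8*15 + (-56 - 27)) = -6*(120 - 83) = -6*37 = -222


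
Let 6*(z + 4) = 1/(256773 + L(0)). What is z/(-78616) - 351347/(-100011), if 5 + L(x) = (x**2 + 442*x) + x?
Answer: 278134076067869/79169778651136 ≈ 3.5131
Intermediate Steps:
L(x) = -5 + x**2 + 443*x (L(x) = -5 + ((x**2 + 442*x) + x) = -5 + (x**2 + 443*x) = -5 + x**2 + 443*x)
z = -6162431/1540608 (z = -4 + 1/(6*(256773 + (-5 + 0**2 + 443*0))) = -4 + 1/(6*(256773 + (-5 + 0 + 0))) = -4 + 1/(6*(256773 - 5)) = -4 + (1/6)/256768 = -4 + (1/6)*(1/256768) = -4 + 1/1540608 = -6162431/1540608 ≈ -4.0000)
z/(-78616) - 351347/(-100011) = -6162431/1540608/(-78616) - 351347/(-100011) = -6162431/1540608*(-1/78616) - 351347*(-1/100011) = 6162431/121116438528 + 351347/100011 = 278134076067869/79169778651136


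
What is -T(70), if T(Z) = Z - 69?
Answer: -1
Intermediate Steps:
T(Z) = -69 + Z
-T(70) = -(-69 + 70) = -1*1 = -1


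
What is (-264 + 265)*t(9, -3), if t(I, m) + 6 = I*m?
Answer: -33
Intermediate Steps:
t(I, m) = -6 + I*m
(-264 + 265)*t(9, -3) = (-264 + 265)*(-6 + 9*(-3)) = 1*(-6 - 27) = 1*(-33) = -33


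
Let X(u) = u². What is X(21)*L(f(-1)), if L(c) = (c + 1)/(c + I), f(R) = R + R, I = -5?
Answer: 63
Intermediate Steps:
f(R) = 2*R
L(c) = (1 + c)/(-5 + c) (L(c) = (c + 1)/(c - 5) = (1 + c)/(-5 + c))
X(21)*L(f(-1)) = 21²*((1 + 2*(-1))/(-5 + 2*(-1))) = 441*((1 - 2)/(-5 - 2)) = 441*(-1/(-7)) = 441*(-⅐*(-1)) = 441*(⅐) = 63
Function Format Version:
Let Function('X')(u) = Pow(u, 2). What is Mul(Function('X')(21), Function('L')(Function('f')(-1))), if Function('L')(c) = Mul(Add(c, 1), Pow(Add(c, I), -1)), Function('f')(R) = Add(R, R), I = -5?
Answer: 63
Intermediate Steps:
Function('f')(R) = Mul(2, R)
Function('L')(c) = Mul(Pow(Add(-5, c), -1), Add(1, c)) (Function('L')(c) = Mul(Add(c, 1), Pow(Add(c, -5), -1)) = Mul(Add(1, c), Pow(Add(-5, c), -1)) = Mul(Pow(Add(-5, c), -1), Add(1, c)))
Mul(Function('X')(21), Function('L')(Function('f')(-1))) = Mul(Pow(21, 2), Mul(Pow(Add(-5, Mul(2, -1)), -1), Add(1, Mul(2, -1)))) = Mul(441, Mul(Pow(Add(-5, -2), -1), Add(1, -2))) = Mul(441, Mul(Pow(-7, -1), -1)) = Mul(441, Mul(Rational(-1, 7), -1)) = Mul(441, Rational(1, 7)) = 63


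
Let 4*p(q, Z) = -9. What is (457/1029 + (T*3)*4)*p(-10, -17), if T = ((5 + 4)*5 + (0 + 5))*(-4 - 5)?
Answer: 16668429/1372 ≈ 12149.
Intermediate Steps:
p(q, Z) = -9/4 (p(q, Z) = (1/4)*(-9) = -9/4)
T = -450 (T = (9*5 + 5)*(-9) = (45 + 5)*(-9) = 50*(-9) = -450)
(457/1029 + (T*3)*4)*p(-10, -17) = (457/1029 - 450*3*4)*(-9/4) = (457*(1/1029) - 1350*4)*(-9/4) = (457/1029 - 5400)*(-9/4) = -5556143/1029*(-9/4) = 16668429/1372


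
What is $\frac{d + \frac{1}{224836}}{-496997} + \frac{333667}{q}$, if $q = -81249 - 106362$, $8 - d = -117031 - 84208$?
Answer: $- \frac{45773832631865387}{20964181732491612} \approx -2.1834$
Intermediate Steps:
$d = 201247$ ($d = 8 - \left(-117031 - 84208\right) = 8 - -201239 = 8 + 201239 = 201247$)
$q = -187611$
$\frac{d + \frac{1}{224836}}{-496997} + \frac{333667}{q} = \frac{201247 + \frac{1}{224836}}{-496997} + \frac{333667}{-187611} = \left(201247 + \frac{1}{224836}\right) \left(- \frac{1}{496997}\right) + 333667 \left(- \frac{1}{187611}\right) = \frac{45247570493}{224836} \left(- \frac{1}{496997}\right) - \frac{333667}{187611} = - \frac{45247570493}{111742817492} - \frac{333667}{187611} = - \frac{45773832631865387}{20964181732491612}$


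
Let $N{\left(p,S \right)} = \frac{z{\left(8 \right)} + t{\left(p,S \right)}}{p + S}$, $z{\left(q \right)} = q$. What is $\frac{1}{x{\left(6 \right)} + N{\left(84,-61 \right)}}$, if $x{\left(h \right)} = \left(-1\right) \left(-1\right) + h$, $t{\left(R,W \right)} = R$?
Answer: $\frac{1}{11} \approx 0.090909$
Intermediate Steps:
$N{\left(p,S \right)} = \frac{8 + p}{S + p}$ ($N{\left(p,S \right)} = \frac{8 + p}{p + S} = \frac{8 + p}{S + p}$)
$x{\left(h \right)} = 1 + h$
$\frac{1}{x{\left(6 \right)} + N{\left(84,-61 \right)}} = \frac{1}{\left(1 + 6\right) + \frac{8 + 84}{-61 + 84}} = \frac{1}{7 + \frac{1}{23} \cdot 92} = \frac{1}{7 + 4} = \frac{1}{11}$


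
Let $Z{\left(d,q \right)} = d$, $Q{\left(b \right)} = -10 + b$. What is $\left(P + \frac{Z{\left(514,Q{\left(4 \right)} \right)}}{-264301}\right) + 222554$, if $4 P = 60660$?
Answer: $\frac{62829368905}{264301} \approx 2.3772 \cdot 10^{5}$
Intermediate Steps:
$P = 15165$ ($P = \frac{1}{4} \cdot 60660 = 15165$)
$\left(P + \frac{Z{\left(514,Q{\left(4 \right)} \right)}}{-264301}\right) + 222554 = \left(15165 + \frac{514}{-264301}\right) + 222554 = \left(15165 + 514 \left(- \frac{1}{264301}\right)\right) + 222554 = \left(15165 - \frac{514}{264301}\right) + 222554 = \frac{4008124151}{264301} + 222554 = \frac{62829368905}{264301}$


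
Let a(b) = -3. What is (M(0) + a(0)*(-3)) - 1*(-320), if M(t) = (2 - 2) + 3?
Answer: 332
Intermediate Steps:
M(t) = 3 (M(t) = 0 + 3 = 3)
(M(0) + a(0)*(-3)) - 1*(-320) = (3 - 3*(-3)) - 1*(-320) = (3 + 9) + 320 = 12 + 320 = 332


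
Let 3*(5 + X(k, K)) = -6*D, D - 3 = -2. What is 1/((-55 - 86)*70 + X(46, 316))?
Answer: -1/9877 ≈ -0.00010125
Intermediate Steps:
D = 1 (D = 3 - 2 = 1)
X(k, K) = -7 (X(k, K) = -5 + (-6*1)/3 = -5 + (1/3)*(-6) = -5 - 2 = -7)
1/((-55 - 86)*70 + X(46, 316)) = 1/((-55 - 86)*70 - 7) = 1/(-141*70 - 7) = 1/(-9870 - 7) = 1/(-9877) = -1/9877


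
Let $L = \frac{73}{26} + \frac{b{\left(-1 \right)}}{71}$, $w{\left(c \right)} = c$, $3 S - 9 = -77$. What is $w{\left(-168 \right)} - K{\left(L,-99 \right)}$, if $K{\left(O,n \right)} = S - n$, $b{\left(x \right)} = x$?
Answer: $- \frac{733}{3} \approx -244.33$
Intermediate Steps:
$S = - \frac{68}{3}$ ($S = 3 + \frac{1}{3} \left(-77\right) = 3 - \frac{77}{3} = - \frac{68}{3} \approx -22.667$)
$L = \frac{5157}{1846}$ ($L = \frac{73}{26} - \frac{1}{71} = \frac{5157}{1846} \approx 2.7936$)
$K{\left(O,n \right)} = - \frac{68}{3} - n$
$w{\left(-168 \right)} - K{\left(L,-99 \right)} = -168 - \left(- \frac{68}{3} - -99\right) = -168 - \left(- \frac{68}{3} + 99\right) = -168 - \frac{229}{3} = - \frac{733}{3}$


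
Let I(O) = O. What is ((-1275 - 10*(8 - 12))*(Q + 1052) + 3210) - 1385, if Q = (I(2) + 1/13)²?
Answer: -16935390/13 ≈ -1.3027e+6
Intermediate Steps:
Q = 729/169 (Q = (2 + 1/13)² = (27/13)² = 729/169 ≈ 4.3136)
((-1275 - 10*(8 - 12))*(Q + 1052) + 3210) - 1385 = ((-1275 - 10*(8 - 12))*(729/169 + 1052) + 3210) - 1385 = ((-1275 - 10*(-4))*(178517/169) + 3210) - 1385 = ((-1275 + 40)*(178517/169) + 3210) - 1385 = (-1235*178517/169 + 3210) - 1385 = (-16959115/13 + 3210) - 1385 = -16917385/13 - 1385 = -16935390/13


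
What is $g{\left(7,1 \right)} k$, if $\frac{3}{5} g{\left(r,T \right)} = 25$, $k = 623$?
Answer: $\frac{77875}{3} \approx 25958.0$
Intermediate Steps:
$g{\left(r,T \right)} = \frac{125}{3}$ ($g{\left(r,T \right)} = \frac{5}{3} \cdot 25 = \frac{125}{3}$)
$g{\left(7,1 \right)} k = \frac{125}{3} \cdot 623 = \frac{77875}{3}$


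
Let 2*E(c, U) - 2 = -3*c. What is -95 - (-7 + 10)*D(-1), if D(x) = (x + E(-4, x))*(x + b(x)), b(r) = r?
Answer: -59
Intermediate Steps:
E(c, U) = 1 - 3*c/2 (E(c, U) = 1 + (-3*c)/2 = 1 - 3*c/2)
D(x) = 2*x*(7 + x) (D(x) = (x + (1 - 3/2*(-4)))*(x + x) = (x + (1 + 6))*(2*x) = (x + 7)*(2*x) = (7 + x)*(2*x) = 2*x*(7 + x))
-95 - (-7 + 10)*D(-1) = -95 - (-7 + 10)*2*(-1)*(7 - 1) = -95 - 3*2*(-1)*6 = -95 - 3*(-12) = -95 - 1*(-36) = -95 + 36 = -59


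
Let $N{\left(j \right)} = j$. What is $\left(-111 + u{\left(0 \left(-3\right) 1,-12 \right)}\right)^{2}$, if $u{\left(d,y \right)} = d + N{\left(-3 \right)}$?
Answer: $12996$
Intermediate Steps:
$u{\left(d,y \right)} = -3 + d$ ($u{\left(d,y \right)} = d - 3 = -3 + d$)
$\left(-111 + u{\left(0 \left(-3\right) 1,-12 \right)}\right)^{2} = \left(-111 - \left(3 - 0 \left(-3\right) 1\right)\right)^{2} = \left(-111 + \left(-3 + 0 \cdot 1\right)\right)^{2} = \left(-111 + \left(-3 + 0\right)\right)^{2} = \left(-111 - 3\right)^{2} = \left(-114\right)^{2} = 12996$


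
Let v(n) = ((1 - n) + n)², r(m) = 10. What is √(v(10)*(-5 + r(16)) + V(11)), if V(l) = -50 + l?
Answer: I*√34 ≈ 5.8309*I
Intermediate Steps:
v(n) = 1 (v(n) = 1² = 1)
√(v(10)*(-5 + r(16)) + V(11)) = √(1*(-5 + 10) + (-50 + 11)) = √(1*5 - 39) = √(5 - 39) = √(-34) = I*√34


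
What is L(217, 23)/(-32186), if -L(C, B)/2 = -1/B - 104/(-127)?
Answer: 2265/47007653 ≈ 4.8184e-5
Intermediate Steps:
L(C, B) = -208/127 + 2/B (L(C, B) = -2*(-1/B - 104/(-127)) = -2*(-1/B - 104*(-1/127)) = -2*(-1/B + 104/127) = -2*(104/127 - 1/B) = -208/127 + 2/B)
L(217, 23)/(-32186) = (-208/127 + 2/23)/(-32186) = (-208/127 + 2*(1/23))*(-1/32186) = (-208/127 + 2/23)*(-1/32186) = -4530/2921*(-1/32186) = 2265/47007653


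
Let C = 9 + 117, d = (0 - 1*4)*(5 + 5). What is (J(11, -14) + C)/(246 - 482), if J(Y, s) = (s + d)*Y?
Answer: 117/59 ≈ 1.9831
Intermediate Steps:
d = -40 (d = (0 - 4)*10 = -4*10 = -40)
J(Y, s) = Y*(-40 + s) (J(Y, s) = (s - 40)*Y = (-40 + s)*Y = Y*(-40 + s))
C = 126
(J(11, -14) + C)/(246 - 482) = (11*(-40 - 14) + 126)/(246 - 482) = (11*(-54) + 126)/(-236) = (-594 + 126)*(-1/236) = -468*(-1/236) = 117/59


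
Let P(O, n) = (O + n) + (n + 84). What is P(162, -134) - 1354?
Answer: -1376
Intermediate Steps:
P(O, n) = 84 + O + 2*n (P(O, n) = (O + n) + (84 + n) = 84 + O + 2*n)
P(162, -134) - 1354 = (84 + 162 + 2*(-134)) - 1354 = (84 + 162 - 268) - 1354 = -22 - 1354 = -1376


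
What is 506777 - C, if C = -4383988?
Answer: 4890765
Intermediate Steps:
506777 - C = 506777 - 1*(-4383988) = 506777 + 4383988 = 4890765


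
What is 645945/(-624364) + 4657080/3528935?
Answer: 125643035709/440667994468 ≈ 0.28512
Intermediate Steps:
645945/(-624364) + 4657080/3528935 = 645945*(-1/624364) + 4657080*(1/3528935) = -645945/624364 + 931416/705787 = 125643035709/440667994468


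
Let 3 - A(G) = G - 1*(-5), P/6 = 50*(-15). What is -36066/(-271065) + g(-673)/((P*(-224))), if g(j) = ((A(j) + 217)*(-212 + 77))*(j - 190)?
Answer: 5199958229/50598800 ≈ 102.77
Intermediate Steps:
P = -4500 (P = 6*(50*(-15)) = 6*(-750) = -4500)
A(G) = -2 - G (A(G) = 3 - (G - 1*(-5)) = 3 - (G + 5) = 3 - (5 + G) = 3 + (-5 - G) = -2 - G)
g(j) = (-29025 + 135*j)*(-190 + j) (g(j) = (((-2 - j) + 217)*(-212 + 77))*(j - 190) = ((215 - j)*(-135))*(-190 + j) = (-29025 + 135*j)*(-190 + j))
-36066/(-271065) + g(-673)/((P*(-224))) = -36066/(-271065) + (5514750 - 54675*(-673) + 135*(-673)**2)/((-4500*(-224))) = -36066*(-1/271065) + (5514750 + 36796275 + 135*452929)/1008000 = 12022/90355 + (5514750 + 36796275 + 61145415)*(1/1008000) = 12022/90355 + 103456440*(1/1008000) = 12022/90355 + 287379/2800 = 5199958229/50598800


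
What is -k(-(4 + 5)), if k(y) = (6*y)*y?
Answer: -486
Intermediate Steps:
k(y) = 6*y**2
-k(-(4 + 5)) = -6*(-(4 + 5))**2 = -6*(-1*9)**2 = -6*(-9)**2 = -6*81 = -1*486 = -486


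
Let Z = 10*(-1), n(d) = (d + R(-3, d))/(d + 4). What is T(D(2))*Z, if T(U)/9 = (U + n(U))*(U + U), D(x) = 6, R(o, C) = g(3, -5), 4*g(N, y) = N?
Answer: -7209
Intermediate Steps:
g(N, y) = N/4
R(o, C) = 3/4 (R(o, C) = (1/4)*3 = 3/4)
n(d) = (3/4 + d)/(4 + d) (n(d) = (d + 3/4)/(d + 4) = (3/4 + d)/(4 + d))
Z = -10
T(U) = 18*U*(U + (3/4 + U)/(4 + U)) (T(U) = 9*((U + (3/4 + U)/(4 + U))*(U + U)) = 9*((U + (3/4 + U)/(4 + U))*(2*U)) = 9*(2*U*(U + (3/4 + U)/(4 + U))) = 18*U*(U + (3/4 + U)/(4 + U)))
T(D(2))*Z = ((9/2)*6*(3 + 4*6**2 + 20*6)/(4 + 6))*(-10) = ((9/2)*6*(3 + 4*36 + 120)/10)*(-10) = ((9/2)*6*(1/10)*(3 + 144 + 120))*(-10) = ((9/2)*6*(1/10)*267)*(-10) = (7209/10)*(-10) = -7209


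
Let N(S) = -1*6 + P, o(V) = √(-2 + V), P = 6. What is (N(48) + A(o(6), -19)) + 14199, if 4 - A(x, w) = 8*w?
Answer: 14355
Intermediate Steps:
A(x, w) = 4 - 8*w
N(S) = 0 (N(S) = -1*6 + 6 = -6 + 6 = 0)
(N(48) + A(o(6), -19)) + 14199 = (0 + (4 - 8*(-19))) + 14199 = (0 + (4 + 152)) + 14199 = (0 + 156) + 14199 = 156 + 14199 = 14355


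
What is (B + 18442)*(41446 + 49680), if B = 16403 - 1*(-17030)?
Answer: 4727161250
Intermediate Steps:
B = 33433 (B = 16403 + 17030 = 33433)
(B + 18442)*(41446 + 49680) = (33433 + 18442)*(41446 + 49680) = 51875*91126 = 4727161250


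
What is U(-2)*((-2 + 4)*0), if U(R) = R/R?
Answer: 0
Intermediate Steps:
U(R) = 1
U(-2)*((-2 + 4)*0) = 1*((-2 + 4)*0) = 1*(2*0) = 1*0 = 0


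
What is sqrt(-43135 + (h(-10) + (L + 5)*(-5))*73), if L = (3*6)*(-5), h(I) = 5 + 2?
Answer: I*sqrt(11599) ≈ 107.7*I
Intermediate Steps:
h(I) = 7
L = -90 (L = 18*(-5) = -90)
sqrt(-43135 + (h(-10) + (L + 5)*(-5))*73) = sqrt(-43135 + (7 + (-90 + 5)*(-5))*73) = sqrt(-43135 + (7 - 85*(-5))*73) = sqrt(-43135 + (7 + 425)*73) = sqrt(-43135 + 432*73) = sqrt(-43135 + 31536) = sqrt(-11599) = I*sqrt(11599)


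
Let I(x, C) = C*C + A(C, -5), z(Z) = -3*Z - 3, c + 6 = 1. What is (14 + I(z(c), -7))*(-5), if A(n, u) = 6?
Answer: -345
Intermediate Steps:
c = -5 (c = -6 + 1 = -5)
z(Z) = -3 - 3*Z
I(x, C) = 6 + C**2 (I(x, C) = C*C + 6 = C**2 + 6 = 6 + C**2)
(14 + I(z(c), -7))*(-5) = (14 + (6 + (-7)**2))*(-5) = (14 + (6 + 49))*(-5) = (14 + 55)*(-5) = 69*(-5) = -345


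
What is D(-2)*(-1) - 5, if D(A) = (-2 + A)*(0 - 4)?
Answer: -21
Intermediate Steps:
D(A) = 8 - 4*A (D(A) = (-2 + A)*(-4) = 8 - 4*A)
D(-2)*(-1) - 5 = (8 - 4*(-2))*(-1) - 5 = (8 + 8)*(-1) - 5 = 16*(-1) - 5 = -16 - 5 = -21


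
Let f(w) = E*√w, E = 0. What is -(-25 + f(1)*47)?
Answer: 25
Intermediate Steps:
f(w) = 0 (f(w) = 0*√w = 0)
-(-25 + f(1)*47) = -(-25 + 0*47) = -(-25 + 0) = -1*(-25) = 25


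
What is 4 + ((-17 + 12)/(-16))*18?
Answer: 77/8 ≈ 9.6250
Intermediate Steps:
4 + ((-17 + 12)/(-16))*18 = 4 - 5*(-1/16)*18 = 4 + (5/16)*18 = 4 + 45/8 = 77/8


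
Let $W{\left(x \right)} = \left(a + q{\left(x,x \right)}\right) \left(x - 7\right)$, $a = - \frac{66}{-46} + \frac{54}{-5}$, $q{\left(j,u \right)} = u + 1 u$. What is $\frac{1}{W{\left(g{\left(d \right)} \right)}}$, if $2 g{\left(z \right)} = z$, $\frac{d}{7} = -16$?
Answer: $\frac{115}{879291} \approx 0.00013079$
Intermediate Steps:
$q{\left(j,u \right)} = 2 u$ ($q{\left(j,u \right)} = u + u = 2 u$)
$a = - \frac{1077}{115}$ ($a = \left(-66\right) \left(- \frac{1}{46}\right) + 54 \left(- \frac{1}{5}\right) = \frac{33}{23} - \frac{54}{5} = - \frac{1077}{115} \approx -9.3652$)
$d = -112$ ($d = 7 \left(-16\right) = -112$)
$g{\left(z \right)} = \frac{z}{2}$
$W{\left(x \right)} = \left(-7 + x\right) \left(- \frac{1077}{115} + 2 x\right)$ ($W{\left(x \right)} = \left(- \frac{1077}{115} + 2 x\right) \left(x - 7\right) = \left(- \frac{1077}{115} + 2 x\right) \left(-7 + x\right) = \left(-7 + x\right) \left(- \frac{1077}{115} + 2 x\right)$)
$\frac{1}{W{\left(g{\left(d \right)} \right)}} = \frac{1}{\frac{7539}{115} + 2 \left(\frac{1}{2} \left(-112\right)\right)^{2} - \frac{2687 \cdot \frac{1}{2} \left(-112\right)}{115}} = \frac{1}{\frac{7539}{115} + 2 \left(-56\right)^{2} - - \frac{150472}{115}} = \frac{1}{\frac{7539}{115} + 2 \cdot 3136 + \frac{150472}{115}} = \frac{1}{\frac{7539}{115} + 6272 + \frac{150472}{115}} = \frac{1}{\frac{879291}{115}} = \frac{115}{879291}$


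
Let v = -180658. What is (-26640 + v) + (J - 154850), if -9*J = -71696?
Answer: -3187636/9 ≈ -3.5418e+5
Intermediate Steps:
J = 71696/9 (J = -⅑*(-71696) = 71696/9 ≈ 7966.2)
(-26640 + v) + (J - 154850) = (-26640 - 180658) + (71696/9 - 154850) = -207298 - 1321954/9 = -3187636/9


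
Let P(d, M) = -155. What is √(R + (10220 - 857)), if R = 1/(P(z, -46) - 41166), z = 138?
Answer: √15986620617562/41321 ≈ 96.763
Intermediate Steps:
R = -1/41321 (R = 1/(-155 - 41166) = 1/(-41321) = -1/41321 ≈ -2.4201e-5)
√(R + (10220 - 857)) = √(-1/41321 + (10220 - 857)) = √(-1/41321 + 9363) = √(386888522/41321) = √15986620617562/41321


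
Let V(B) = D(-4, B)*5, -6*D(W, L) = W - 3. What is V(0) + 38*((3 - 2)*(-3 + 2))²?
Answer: 263/6 ≈ 43.833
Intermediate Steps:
D(W, L) = ½ - W/6 (D(W, L) = -(W - 3)/6 = -(-3 + W)/6 = ½ - W/6)
V(B) = 35/6 (V(B) = (½ - ⅙*(-4))*5 = (½ + ⅔)*5 = (7/6)*5 = 35/6)
V(0) + 38*((3 - 2)*(-3 + 2))² = 35/6 + 38*((3 - 2)*(-3 + 2))² = 35/6 + 38*(1*(-1))² = 35/6 + 38*(-1)² = 35/6 + 38*1 = 35/6 + 38 = 263/6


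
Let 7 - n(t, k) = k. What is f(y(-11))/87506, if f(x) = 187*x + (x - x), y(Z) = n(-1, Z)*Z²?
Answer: 203643/43753 ≈ 4.6544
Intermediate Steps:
n(t, k) = 7 - k
y(Z) = Z²*(7 - Z) (y(Z) = (7 - Z)*Z² = Z²*(7 - Z))
f(x) = 187*x (f(x) = 187*x + 0 = 187*x)
f(y(-11))/87506 = (187*((-11)²*(7 - 1*(-11))))/87506 = (187*(121*(7 + 11)))*(1/87506) = (187*(121*18))*(1/87506) = (187*2178)*(1/87506) = 407286*(1/87506) = 203643/43753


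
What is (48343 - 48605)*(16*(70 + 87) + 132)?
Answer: -692728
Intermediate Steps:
(48343 - 48605)*(16*(70 + 87) + 132) = -262*(16*157 + 132) = -262*(2512 + 132) = -262*2644 = -692728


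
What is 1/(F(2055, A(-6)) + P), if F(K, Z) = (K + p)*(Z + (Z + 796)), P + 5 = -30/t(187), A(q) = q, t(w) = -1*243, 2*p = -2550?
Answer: 81/49532725 ≈ 1.6353e-6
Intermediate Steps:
p = -1275 (p = (½)*(-2550) = -1275)
t(w) = -243
P = -395/81 (P = -5 - 30/(-243) = -5 - 1/243*(-30) = -5 + 10/81 = -395/81 ≈ -4.8765)
F(K, Z) = (-1275 + K)*(796 + 2*Z) (F(K, Z) = (K - 1275)*(Z + (Z + 796)) = (-1275 + K)*(Z + (796 + Z)) = (-1275 + K)*(796 + 2*Z))
1/(F(2055, A(-6)) + P) = 1/((-1014900 - 2550*(-6) + 796*2055 + 2*2055*(-6)) - 395/81) = 1/((-1014900 + 15300 + 1635780 - 24660) - 395/81) = 1/(611520 - 395/81) = 1/(49532725/81) = 81/49532725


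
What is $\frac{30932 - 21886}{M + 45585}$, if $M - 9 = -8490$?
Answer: $\frac{4523}{18552} \approx 0.2438$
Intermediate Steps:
$M = -8481$ ($M = 9 - 8490 = -8481$)
$\frac{30932 - 21886}{M + 45585} = \frac{30932 - 21886}{-8481 + 45585} = \frac{9046}{37104} = 9046 \cdot \frac{1}{37104} = \frac{4523}{18552}$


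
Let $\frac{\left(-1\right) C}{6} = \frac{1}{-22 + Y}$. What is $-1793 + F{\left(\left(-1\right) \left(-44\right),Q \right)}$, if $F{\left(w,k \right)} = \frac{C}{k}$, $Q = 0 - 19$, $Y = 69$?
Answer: $- \frac{1601143}{893} \approx -1793.0$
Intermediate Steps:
$C = - \frac{6}{47}$ ($C = - \frac{6}{-22 + 69} = - \frac{6}{47} \approx -0.12766$)
$Q = -19$ ($Q = 0 - 19 = -19$)
$F{\left(w,k \right)} = - \frac{6}{47 k}$
$-1793 + F{\left(\left(-1\right) \left(-44\right),Q \right)} = -1793 - \frac{6}{47 \left(-19\right)} = -1793 - - \frac{6}{893} = -1793 + \frac{6}{893} = - \frac{1601143}{893}$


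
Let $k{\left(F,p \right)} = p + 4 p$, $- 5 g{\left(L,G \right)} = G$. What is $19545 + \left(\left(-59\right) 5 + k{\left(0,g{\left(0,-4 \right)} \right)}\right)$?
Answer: $19254$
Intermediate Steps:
$g{\left(L,G \right)} = - \frac{G}{5}$
$k{\left(F,p \right)} = 5 p$
$19545 + \left(\left(-59\right) 5 + k{\left(0,g{\left(0,-4 \right)} \right)}\right) = 19545 + \left(\left(-59\right) 5 + 5 \left(\left(- \frac{1}{5}\right) \left(-4\right)\right)\right) = 19545 + \left(-295 + 5 \cdot \frac{4}{5}\right) = 19545 + \left(-295 + 4\right) = 19545 - 291 = 19254$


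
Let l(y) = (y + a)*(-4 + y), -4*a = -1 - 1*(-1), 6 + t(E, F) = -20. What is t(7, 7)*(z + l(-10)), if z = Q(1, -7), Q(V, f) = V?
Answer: -3666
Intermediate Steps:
t(E, F) = -26 (t(E, F) = -6 - 20 = -26)
a = 0 (a = -(-1 - 1*(-1))/4 = -(-1 + 1)/4 = -¼*0 = 0)
z = 1
l(y) = y*(-4 + y) (l(y) = (y + 0)*(-4 + y) = y*(-4 + y))
t(7, 7)*(z + l(-10)) = -26*(1 - 10*(-4 - 10)) = -26*(1 - 10*(-14)) = -26*(1 + 140) = -26*141 = -3666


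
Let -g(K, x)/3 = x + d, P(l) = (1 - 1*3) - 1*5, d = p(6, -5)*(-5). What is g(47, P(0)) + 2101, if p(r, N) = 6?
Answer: 2212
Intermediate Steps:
d = -30 (d = 6*(-5) = -30)
P(l) = -7 (P(l) = (1 - 3) - 5 = -2 - 5 = -7)
g(K, x) = 90 - 3*x (g(K, x) = -3*(x - 30) = -3*(-30 + x) = 90 - 3*x)
g(47, P(0)) + 2101 = (90 - 3*(-7)) + 2101 = (90 + 21) + 2101 = 111 + 2101 = 2212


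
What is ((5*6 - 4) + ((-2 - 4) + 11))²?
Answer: 961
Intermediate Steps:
((5*6 - 4) + ((-2 - 4) + 11))² = ((30 - 4) + (-6 + 11))² = (26 + 5)² = 31² = 961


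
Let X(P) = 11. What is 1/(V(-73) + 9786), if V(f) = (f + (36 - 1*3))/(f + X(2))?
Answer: 31/303386 ≈ 0.00010218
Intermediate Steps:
V(f) = (33 + f)/(11 + f) (V(f) = (f + (36 - 1*3))/(f + 11) = (f + (36 - 3))/(11 + f) = (f + 33)/(11 + f) = (33 + f)/(11 + f))
1/(V(-73) + 9786) = 1/((33 - 73)/(11 - 73) + 9786) = 1/(-40/(-62) + 9786) = 1/(-1/62*(-40) + 9786) = 1/(20/31 + 9786) = 1/(303386/31) = 31/303386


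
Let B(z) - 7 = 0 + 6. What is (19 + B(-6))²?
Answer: 1024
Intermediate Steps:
B(z) = 13 (B(z) = 7 + (0 + 6) = 7 + 6 = 13)
(19 + B(-6))² = (19 + 13)² = 32² = 1024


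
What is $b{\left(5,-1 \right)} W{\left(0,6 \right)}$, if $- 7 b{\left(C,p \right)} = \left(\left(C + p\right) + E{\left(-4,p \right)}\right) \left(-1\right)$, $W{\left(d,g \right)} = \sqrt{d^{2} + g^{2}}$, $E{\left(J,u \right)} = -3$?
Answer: $\frac{6}{7} \approx 0.85714$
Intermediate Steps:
$b{\left(C,p \right)} = - \frac{3}{7} + \frac{C}{7} + \frac{p}{7}$ ($b{\left(C,p \right)} = - \frac{\left(\left(C + p\right) - 3\right) \left(-1\right)}{7} = - \frac{\left(-3 + C + p\right) \left(-1\right)}{7} = - \frac{3 - C - p}{7} = - \frac{3}{7} + \frac{C}{7} + \frac{p}{7}$)
$b{\left(5,-1 \right)} W{\left(0,6 \right)} = \left(- \frac{3}{7} + \frac{1}{7} \cdot 5 + \frac{1}{7} \left(-1\right)\right) \sqrt{0^{2} + 6^{2}} = \left(- \frac{3}{7} + \frac{5}{7} - \frac{1}{7}\right) \sqrt{0 + 36} = \frac{\sqrt{36}}{7} = \frac{1}{7} \cdot 6 = \frac{6}{7}$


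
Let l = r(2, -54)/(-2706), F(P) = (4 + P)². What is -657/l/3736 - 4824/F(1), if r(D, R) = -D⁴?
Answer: -166402737/747200 ≈ -222.70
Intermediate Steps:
l = 8/1353 (l = -1*2⁴/(-2706) = -1*16*(-1/2706) = -16*(-1/2706) = 8/1353 ≈ 0.0059128)
-657/l/3736 - 4824/F(1) = -657/8/1353/3736 - 4824/(4 + 1)² = -657*1353/8*(1/3736) - 4824/(5²) = -888921/8*1/3736 - 4824/25 = -888921/29888 - 4824*1/25 = -888921/29888 - 4824/25 = -166402737/747200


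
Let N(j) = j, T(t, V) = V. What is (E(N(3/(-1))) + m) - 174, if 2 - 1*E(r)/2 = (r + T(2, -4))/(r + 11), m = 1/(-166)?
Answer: -55861/332 ≈ -168.26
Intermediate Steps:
m = -1/166 ≈ -0.0060241
E(r) = 4 - 2*(-4 + r)/(11 + r) (E(r) = 4 - 2*(r - 4)/(r + 11) = 4 - 2*(-4 + r)/(11 + r))
(E(N(3/(-1))) + m) - 174 = (2*(26 + 3/(-1))/(11 + 3/(-1)) - 1/166) - 174 = (2*(26 + 3*(-1))/(11 + 3*(-1)) - 1/166) - 174 = (2*(26 - 3)/(11 - 3) - 1/166) - 174 = (2*23/8 - 1/166) - 174 = (2*(⅛)*23 - 1/166) - 174 = (23/4 - 1/166) - 174 = 1907/332 - 174 = -55861/332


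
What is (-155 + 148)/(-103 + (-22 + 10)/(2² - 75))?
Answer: 71/1043 ≈ 0.068073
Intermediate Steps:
(-155 + 148)/(-103 + (-22 + 10)/(2² - 75)) = -7/(-103 - 12/(4 - 75)) = -7/(-103 - 12/(-71)) = -7/(-103 - 12*(-1/71)) = -7/(-103 + 12/71) = -7/(-7301/71) = -71/7301*(-7) = 71/1043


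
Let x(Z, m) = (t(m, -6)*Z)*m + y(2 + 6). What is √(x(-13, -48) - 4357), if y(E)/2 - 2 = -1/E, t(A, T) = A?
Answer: I*√137221/2 ≈ 185.22*I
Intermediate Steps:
y(E) = 4 - 2/E (y(E) = 4 + 2*(-1/E) = 4 - 2/E)
x(Z, m) = 15/4 + Z*m² (x(Z, m) = (m*Z)*m + (4 - 2/(2 + 6)) = (Z*m)*m + (4 - 2/8) = Z*m² + (4 - 2*⅛) = Z*m² + (4 - ¼) = Z*m² + 15/4 = 15/4 + Z*m²)
√(x(-13, -48) - 4357) = √((15/4 - 13*(-48)²) - 4357) = √((15/4 - 13*2304) - 4357) = √((15/4 - 29952) - 4357) = √(-119793/4 - 4357) = √(-137221/4) = I*√137221/2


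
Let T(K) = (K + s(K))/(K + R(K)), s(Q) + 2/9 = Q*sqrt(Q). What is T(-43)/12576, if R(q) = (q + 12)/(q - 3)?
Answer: 8947/110184624 + 989*I*sqrt(43)/12242736 ≈ 8.12e-5 + 0.00052973*I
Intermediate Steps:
R(q) = (12 + q)/(-3 + q)
s(Q) = -2/9 + Q**(3/2) (s(Q) = -2/9 + Q*sqrt(Q) = -2/9 + Q**(3/2))
T(K) = (-2/9 + K + K**(3/2))/(K + (12 + K)/(-3 + K)) (T(K) = (K + (-2/9 + K**(3/2)))/(K + (12 + K)/(-3 + K)) = (-2/9 + K + K**(3/2))/(K + (12 + K)/(-3 + K)))
T(-43)/12576 = ((-3 - 43)*(-2 + 9*(-43) + 9*(-43)**(3/2))/(9*(12 - 43 - 43*(-3 - 43))))/12576 = ((1/9)*(-46)*(-2 - 387 + 9*(-43*I*sqrt(43)))/(12 - 43 - 43*(-46)))*(1/12576) = ((1/9)*(-46)*(-2 - 387 - 387*I*sqrt(43))/(12 - 43 + 1978))*(1/12576) = ((1/9)*(-46)*(-389 - 387*I*sqrt(43))/1947)*(1/12576) = ((1/9)*(1/1947)*(-46)*(-389 - 387*I*sqrt(43)))*(1/12576) = (17894/17523 + 1978*I*sqrt(43)/1947)*(1/12576) = 8947/110184624 + 989*I*sqrt(43)/12242736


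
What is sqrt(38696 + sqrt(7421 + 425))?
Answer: sqrt(38696 + sqrt(7846)) ≈ 196.94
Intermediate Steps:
sqrt(38696 + sqrt(7421 + 425)) = sqrt(38696 + sqrt(7846))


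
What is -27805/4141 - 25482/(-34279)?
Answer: -847606633/141949339 ≈ -5.9712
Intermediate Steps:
-27805/4141 - 25482/(-34279) = -27805*1/4141 - 25482*(-1/34279) = -27805/4141 + 25482/34279 = -847606633/141949339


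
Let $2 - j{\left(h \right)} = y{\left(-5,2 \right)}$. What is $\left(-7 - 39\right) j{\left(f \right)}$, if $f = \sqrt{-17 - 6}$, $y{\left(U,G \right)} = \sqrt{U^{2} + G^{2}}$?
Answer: $-92 + 46 \sqrt{29} \approx 155.72$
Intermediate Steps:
$y{\left(U,G \right)} = \sqrt{G^{2} + U^{2}}$
$f = i \sqrt{23}$ ($f = \sqrt{-23} = i \sqrt{23} \approx 4.7958 i$)
$j{\left(h \right)} = 2 - \sqrt{29}$ ($j{\left(h \right)} = 2 - \sqrt{2^{2} + \left(-5\right)^{2}} = 2 - \sqrt{4 + 25} = 2 - \sqrt{29}$)
$\left(-7 - 39\right) j{\left(f \right)} = \left(-7 - 39\right) \left(2 - \sqrt{29}\right) = - 46 \left(2 - \sqrt{29}\right) = -92 + 46 \sqrt{29}$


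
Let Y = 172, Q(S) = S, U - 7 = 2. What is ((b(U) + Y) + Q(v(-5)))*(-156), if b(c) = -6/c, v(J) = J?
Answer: -25948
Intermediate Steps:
U = 9 (U = 7 + 2 = 9)
((b(U) + Y) + Q(v(-5)))*(-156) = ((-6/9 + 172) - 5)*(-156) = ((-6*⅑ + 172) - 5)*(-156) = ((-⅔ + 172) - 5)*(-156) = (514/3 - 5)*(-156) = (499/3)*(-156) = -25948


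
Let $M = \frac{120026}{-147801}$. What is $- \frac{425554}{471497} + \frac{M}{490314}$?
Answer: $- \frac{15419743327839839}{17084434357076229} \approx -0.90256$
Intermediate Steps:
$M = - \frac{120026}{147801}$ ($M = 120026 \left(- \frac{1}{147801}\right) = - \frac{120026}{147801} \approx -0.81208$)
$- \frac{425554}{471497} + \frac{M}{490314} = - \frac{425554}{471497} - \frac{120026}{147801 \cdot 490314} = \left(-425554\right) \frac{1}{471497} - \frac{60013}{36234449757} = - \frac{425554}{471497} - \frac{60013}{36234449757} = - \frac{15419743327839839}{17084434357076229}$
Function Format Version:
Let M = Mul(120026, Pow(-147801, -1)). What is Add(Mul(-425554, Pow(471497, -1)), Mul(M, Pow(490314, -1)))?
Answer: Rational(-15419743327839839, 17084434357076229) ≈ -0.90256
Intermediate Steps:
M = Rational(-120026, 147801) (M = Mul(120026, Rational(-1, 147801)) = Rational(-120026, 147801) ≈ -0.81208)
Add(Mul(-425554, Pow(471497, -1)), Mul(M, Pow(490314, -1))) = Add(Mul(-425554, Pow(471497, -1)), Mul(Rational(-120026, 147801), Pow(490314, -1))) = Add(Mul(-425554, Rational(1, 471497)), Mul(Rational(-120026, 147801), Rational(1, 490314))) = Add(Rational(-425554, 471497), Rational(-60013, 36234449757)) = Rational(-15419743327839839, 17084434357076229)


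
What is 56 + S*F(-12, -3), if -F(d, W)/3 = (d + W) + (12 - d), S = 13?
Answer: -295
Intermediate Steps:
F(d, W) = -36 - 3*W (F(d, W) = -3*((d + W) + (12 - d)) = -3*((W + d) + (12 - d)) = -3*(12 + W) = -36 - 3*W)
56 + S*F(-12, -3) = 56 + 13*(-36 - 3*(-3)) = 56 + 13*(-36 + 9) = 56 + 13*(-27) = 56 - 351 = -295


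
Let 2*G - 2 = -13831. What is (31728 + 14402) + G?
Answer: 78431/2 ≈ 39216.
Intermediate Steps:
G = -13829/2 (G = 1 + (1/2)*(-13831) = 1 - 13831/2 = -13829/2 ≈ -6914.5)
(31728 + 14402) + G = (31728 + 14402) - 13829/2 = 46130 - 13829/2 = 78431/2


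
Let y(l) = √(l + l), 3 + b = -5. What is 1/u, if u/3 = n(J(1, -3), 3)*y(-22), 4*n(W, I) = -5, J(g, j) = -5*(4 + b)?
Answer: 2*I*√11/165 ≈ 0.040201*I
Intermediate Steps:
b = -8 (b = -3 - 5 = -8)
J(g, j) = 20 (J(g, j) = -5*(4 - 8) = -5*(-4) = 20)
n(W, I) = -5/4 (n(W, I) = (¼)*(-5) = -5/4)
y(l) = √2*√l (y(l) = √(2*l) = √2*√l)
u = -15*I*√11/2 (u = 3*(-5*√2*√(-22)/4) = 3*(-5*√2*I*√22/4) = 3*(-5*I*√11/2) = -15*I*√11/2 ≈ -24.875*I)
1/u = 1/(-15*I*√11/2) = 2*I*√11/165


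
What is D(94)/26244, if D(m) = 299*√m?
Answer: 299*√94/26244 ≈ 0.11046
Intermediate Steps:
D(94)/26244 = (299*√94)/26244 = (299*√94)*(1/26244) = 299*√94/26244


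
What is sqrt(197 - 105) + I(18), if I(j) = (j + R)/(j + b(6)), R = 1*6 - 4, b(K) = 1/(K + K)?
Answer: 240/217 + 2*sqrt(23) ≈ 10.698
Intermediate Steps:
b(K) = 1/(2*K)
R = 2 (R = 6 - 4 = 2)
I(j) = (2 + j)/(1/12 + j) (I(j) = (j + 2)/(j + (1/2)/6) = (2 + j)/(j + (1/2)*(1/6)) = (2 + j)/(j + 1/12) = (2 + j)/(1/12 + j))
sqrt(197 - 105) + I(18) = sqrt(197 - 105) + 12*(2 + 18)/(1 + 12*18) = sqrt(92) + 12*20/(1 + 216) = 2*sqrt(23) + 12*20/217 = 2*sqrt(23) + 12*(1/217)*20 = 2*sqrt(23) + 240/217 = 240/217 + 2*sqrt(23)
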